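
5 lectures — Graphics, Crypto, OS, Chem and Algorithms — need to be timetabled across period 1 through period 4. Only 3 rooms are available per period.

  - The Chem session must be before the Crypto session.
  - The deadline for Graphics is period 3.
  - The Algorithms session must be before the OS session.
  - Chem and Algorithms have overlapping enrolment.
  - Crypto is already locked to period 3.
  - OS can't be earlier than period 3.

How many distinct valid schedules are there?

Splitting on Graphics: it can be period 1 (6), period 2 (6), period 3 (6). Listing each branch's schedules as (Crypto, OS, Chem, Algorithms) by period number:
Graphics=period 1: (3,3,1,2) (3,3,2,1) (3,4,1,2) (3,4,1,3) (3,4,2,1) (3,4,2,3) — 6.
Graphics=period 2: (3,3,1,2) (3,3,2,1) (3,4,1,2) (3,4,1,3) (3,4,2,1) (3,4,2,3) — 6.
Graphics=period 3: (3,3,1,2) (3,3,2,1) (3,4,1,2) (3,4,1,3) (3,4,2,1) (3,4,2,3) — 6.
Summing: 6 + 6 + 6 = 18.

18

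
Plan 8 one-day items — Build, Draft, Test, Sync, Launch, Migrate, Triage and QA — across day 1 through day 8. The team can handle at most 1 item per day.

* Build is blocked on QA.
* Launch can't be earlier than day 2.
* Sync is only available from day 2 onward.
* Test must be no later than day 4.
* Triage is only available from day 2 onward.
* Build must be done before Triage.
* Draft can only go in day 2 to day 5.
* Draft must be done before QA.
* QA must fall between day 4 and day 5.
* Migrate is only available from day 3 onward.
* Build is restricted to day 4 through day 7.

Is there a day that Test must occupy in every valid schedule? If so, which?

day 1

Test's own window allows nothing later than day 4.
So Test is pinned to day 1.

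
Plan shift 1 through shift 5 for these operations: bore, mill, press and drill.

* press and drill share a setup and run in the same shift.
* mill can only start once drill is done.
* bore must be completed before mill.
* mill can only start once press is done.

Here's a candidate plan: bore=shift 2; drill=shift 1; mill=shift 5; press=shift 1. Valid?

mill can only start once press is done — holds.
mill can only start once drill is done — holds.
bore must be completed before mill — holds.
press and drill share a setup and run in the same shift — holds.

Yes, all constraints hold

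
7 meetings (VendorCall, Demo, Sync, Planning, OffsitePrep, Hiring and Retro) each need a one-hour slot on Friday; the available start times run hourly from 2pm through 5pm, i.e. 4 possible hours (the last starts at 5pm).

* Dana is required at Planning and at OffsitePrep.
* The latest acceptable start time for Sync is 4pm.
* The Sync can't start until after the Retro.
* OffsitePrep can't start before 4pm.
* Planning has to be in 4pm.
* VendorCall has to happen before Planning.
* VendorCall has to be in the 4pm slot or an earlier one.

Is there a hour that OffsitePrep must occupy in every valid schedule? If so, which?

5pm

OffsitePrep's window is 4pm–5pm.
Planning is fixed at 4pm, and OffsitePrep can't share a hour with Planning.
So OffsitePrep must be 5pm.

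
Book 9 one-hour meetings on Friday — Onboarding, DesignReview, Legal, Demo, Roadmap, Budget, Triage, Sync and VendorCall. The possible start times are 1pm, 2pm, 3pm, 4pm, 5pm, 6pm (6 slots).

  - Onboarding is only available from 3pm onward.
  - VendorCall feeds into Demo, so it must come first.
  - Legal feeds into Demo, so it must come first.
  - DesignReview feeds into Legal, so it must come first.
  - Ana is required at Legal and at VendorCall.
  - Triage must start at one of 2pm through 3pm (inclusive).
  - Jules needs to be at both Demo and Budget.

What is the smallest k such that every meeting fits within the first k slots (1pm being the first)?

The precedence chain requires at least 3 distinct slots.
3 works (last occupied slot: 3pm): for example Budget -> 1pm, Legal -> 2pm, Demo -> 3pm, Onboarding -> 3pm, Sync -> 1pm, DesignReview -> 1pm, Roadmap -> 1pm, VendorCall -> 1pm, Triage -> 2pm.

3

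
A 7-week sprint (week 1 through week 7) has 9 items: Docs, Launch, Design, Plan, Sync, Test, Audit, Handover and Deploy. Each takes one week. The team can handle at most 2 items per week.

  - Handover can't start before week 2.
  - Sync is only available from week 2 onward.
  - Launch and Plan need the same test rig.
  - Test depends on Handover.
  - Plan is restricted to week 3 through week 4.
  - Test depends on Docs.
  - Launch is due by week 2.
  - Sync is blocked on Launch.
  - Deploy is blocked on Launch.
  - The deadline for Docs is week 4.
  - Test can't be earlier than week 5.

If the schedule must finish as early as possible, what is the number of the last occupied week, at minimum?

week 5

The precedence chain requires at least 2 distinct weeks.
With at most 2 per week and 9 tasks, at least 5 weeks are needed.
Test can't be placed before week 5, so the schedule must run through at least week 5.
5 works (last occupied week: week 5): for example Deploy=week 3; Docs=week 1; Test=week 5; Design=week 4; Audit=week 4; Plan=week 3; Sync=week 2; Handover=week 2; Launch=week 1.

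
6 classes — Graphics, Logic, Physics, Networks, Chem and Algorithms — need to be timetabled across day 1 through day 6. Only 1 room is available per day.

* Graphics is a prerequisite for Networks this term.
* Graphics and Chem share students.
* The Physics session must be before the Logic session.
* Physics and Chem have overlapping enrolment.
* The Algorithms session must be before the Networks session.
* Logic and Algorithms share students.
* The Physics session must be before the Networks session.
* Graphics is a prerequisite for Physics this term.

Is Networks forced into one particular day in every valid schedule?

No

Networks can be day 4 (e.g. Networks -> day 4; Chem -> day 6; Logic -> day 5; Algorithms -> day 3; Physics -> day 2; Graphics -> day 1) or day 5 (e.g. Networks in day 5; Algorithms in day 4; Graphics in day 1; Physics in day 2; Chem in day 6; Logic in day 3).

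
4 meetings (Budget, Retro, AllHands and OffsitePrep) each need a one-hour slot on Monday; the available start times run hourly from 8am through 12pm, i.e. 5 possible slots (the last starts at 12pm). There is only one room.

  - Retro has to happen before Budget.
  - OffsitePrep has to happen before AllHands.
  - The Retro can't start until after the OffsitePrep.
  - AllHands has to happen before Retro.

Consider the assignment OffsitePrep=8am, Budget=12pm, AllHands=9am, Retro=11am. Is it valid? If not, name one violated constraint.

Yes

OffsitePrep has to happen before AllHands — holds.
Retro has to happen before Budget — holds.
AllHands has to happen before Retro — holds.
The Retro can't start until after the OffsitePrep — holds.
There is only one room — holds.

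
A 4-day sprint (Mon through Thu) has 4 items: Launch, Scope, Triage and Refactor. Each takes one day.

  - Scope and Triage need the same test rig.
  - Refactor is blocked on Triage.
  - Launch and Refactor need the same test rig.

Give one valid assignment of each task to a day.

Scope in Tue; Refactor in Tue; Triage in Mon; Launch in Mon

Checking: Triage(Mon) before Refactor(Tue); Launch(Mon) != Refactor(Tue); Scope(Tue) != Triage(Mon).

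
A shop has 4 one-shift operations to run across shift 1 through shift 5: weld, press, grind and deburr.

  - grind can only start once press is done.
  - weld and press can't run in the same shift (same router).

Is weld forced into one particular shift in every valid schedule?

No

weld can be shift 1 (e.g. weld=shift 1, press=shift 2, grind=shift 3, deburr=shift 1) or shift 2 (e.g. press=shift 1, deburr=shift 1, grind=shift 2, weld=shift 2).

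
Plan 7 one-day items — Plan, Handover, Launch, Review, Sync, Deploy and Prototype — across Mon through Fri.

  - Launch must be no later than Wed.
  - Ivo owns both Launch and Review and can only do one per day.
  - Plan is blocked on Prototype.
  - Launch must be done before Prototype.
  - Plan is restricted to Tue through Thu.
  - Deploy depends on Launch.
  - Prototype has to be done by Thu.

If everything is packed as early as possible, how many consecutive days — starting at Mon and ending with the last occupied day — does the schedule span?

3

The precedence chain requires at least 3 distinct days.
3 works (last occupied day: Wed): for example Handover -> Mon; Sync -> Mon; Prototype -> Tue; Launch -> Mon; Deploy -> Tue; Review -> Tue; Plan -> Wed.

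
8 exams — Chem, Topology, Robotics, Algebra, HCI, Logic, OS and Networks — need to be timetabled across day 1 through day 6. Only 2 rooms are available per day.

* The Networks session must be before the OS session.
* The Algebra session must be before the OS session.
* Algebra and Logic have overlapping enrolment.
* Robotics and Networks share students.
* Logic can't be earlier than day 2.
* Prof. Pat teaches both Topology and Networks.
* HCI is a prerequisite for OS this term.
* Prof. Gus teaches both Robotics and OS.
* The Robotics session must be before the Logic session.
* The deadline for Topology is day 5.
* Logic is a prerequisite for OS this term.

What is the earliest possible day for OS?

Precedence pushes OS to at least day 3.
OS at day 4 is achievable: Chem -> day 4, Topology -> day 1, Robotics -> day 1, Algebra -> day 3, HCI -> day 2, OS -> day 4, Logic -> day 2, Networks -> day 3.
Nothing earlier works — the conflict and capacity constraints rule out every day before day 4.

day 4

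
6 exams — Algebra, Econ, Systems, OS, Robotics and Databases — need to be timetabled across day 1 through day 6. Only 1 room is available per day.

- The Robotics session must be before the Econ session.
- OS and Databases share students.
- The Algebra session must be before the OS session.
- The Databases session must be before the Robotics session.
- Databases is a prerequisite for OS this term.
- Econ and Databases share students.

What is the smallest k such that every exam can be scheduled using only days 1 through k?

The precedence chain requires at least 3 distinct days.
With at most 1 per day and 6 exams, at least 6 days are needed.
6 works (last occupied day: day 6): for example Robotics -> day 4; OS -> day 3; Algebra -> day 2; Econ -> day 5; Systems -> day 6; Databases -> day 1.

6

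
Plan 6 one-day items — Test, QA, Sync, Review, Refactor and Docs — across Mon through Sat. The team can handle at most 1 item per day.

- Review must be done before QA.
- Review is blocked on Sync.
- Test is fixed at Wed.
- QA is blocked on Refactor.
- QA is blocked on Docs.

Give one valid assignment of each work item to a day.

Refactor in Thu, Sync in Mon, QA in Sat, Review in Tue, Docs in Fri, Test in Wed

Checking: Refactor(Thu) before QA(Sat); Review(Tue) before QA(Sat); Sync(Mon) before Review(Tue); Docs(Fri) before QA(Sat); Test=Wed in [Wed,Wed]; max 1 per day (cap 1).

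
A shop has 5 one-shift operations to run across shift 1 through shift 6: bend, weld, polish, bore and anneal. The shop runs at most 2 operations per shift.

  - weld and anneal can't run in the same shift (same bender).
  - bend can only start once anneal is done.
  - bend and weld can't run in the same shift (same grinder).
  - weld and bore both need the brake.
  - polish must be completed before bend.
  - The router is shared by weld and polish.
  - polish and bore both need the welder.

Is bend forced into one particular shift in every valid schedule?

No

bend can be shift 2 (e.g. bore in shift 2, bend in shift 2, weld in shift 3, polish in shift 1, anneal in shift 1) or shift 3 (e.g. bore -> shift 3, weld -> shift 2, polish -> shift 1, anneal -> shift 1, bend -> shift 3).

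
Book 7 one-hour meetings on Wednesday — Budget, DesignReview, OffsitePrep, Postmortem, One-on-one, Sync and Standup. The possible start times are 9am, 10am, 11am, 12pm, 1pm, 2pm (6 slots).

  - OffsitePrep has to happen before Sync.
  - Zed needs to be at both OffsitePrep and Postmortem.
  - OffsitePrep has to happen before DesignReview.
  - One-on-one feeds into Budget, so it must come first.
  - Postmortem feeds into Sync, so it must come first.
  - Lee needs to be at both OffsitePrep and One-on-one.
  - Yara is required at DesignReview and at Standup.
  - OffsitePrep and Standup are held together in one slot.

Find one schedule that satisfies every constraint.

Budget in 11am; One-on-one in 10am; Postmortem in 10am; OffsitePrep in 9am; DesignReview in 10am; Sync in 11am; Standup in 9am

Checking: Postmortem(10am) before Sync(11am); OffsitePrep(9am) before DesignReview(10am); OffsitePrep(9am) before Sync(11am); One-on-one(10am) before Budget(11am); DesignReview(10am) != Standup(9am); OffsitePrep(9am) != Postmortem(10am); OffsitePrep(9am) != One-on-one(10am); OffsitePrep = Standup = 9am.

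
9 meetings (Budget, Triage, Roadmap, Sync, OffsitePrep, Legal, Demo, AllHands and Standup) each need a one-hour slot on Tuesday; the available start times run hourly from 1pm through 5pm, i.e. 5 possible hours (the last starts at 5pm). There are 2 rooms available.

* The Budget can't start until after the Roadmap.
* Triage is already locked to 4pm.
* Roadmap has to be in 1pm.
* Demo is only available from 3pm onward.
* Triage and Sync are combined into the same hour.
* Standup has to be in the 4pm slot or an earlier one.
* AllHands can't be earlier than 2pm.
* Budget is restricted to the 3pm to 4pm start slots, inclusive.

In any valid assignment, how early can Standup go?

1pm

Standup's own window allows nothing later than 4pm.
Standup at 1pm is achievable: Roadmap -> 1pm; OffsitePrep -> 2pm; Demo -> 3pm; Budget -> 3pm; AllHands -> 2pm; Legal -> 5pm; Sync -> 4pm; Triage -> 4pm; Standup -> 1pm.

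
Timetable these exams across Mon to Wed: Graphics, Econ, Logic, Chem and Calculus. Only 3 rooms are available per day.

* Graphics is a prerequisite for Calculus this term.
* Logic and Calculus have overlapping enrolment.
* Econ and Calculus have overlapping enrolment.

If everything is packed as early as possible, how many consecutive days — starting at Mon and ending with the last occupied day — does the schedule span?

The precedence chain requires at least 2 distinct days.
With at most 3 per day and 5 exams, at least 2 days are needed.
2 works (last occupied day: Tue): for example Graphics=Mon; Logic=Mon; Econ=Mon; Calculus=Tue; Chem=Tue.

2 days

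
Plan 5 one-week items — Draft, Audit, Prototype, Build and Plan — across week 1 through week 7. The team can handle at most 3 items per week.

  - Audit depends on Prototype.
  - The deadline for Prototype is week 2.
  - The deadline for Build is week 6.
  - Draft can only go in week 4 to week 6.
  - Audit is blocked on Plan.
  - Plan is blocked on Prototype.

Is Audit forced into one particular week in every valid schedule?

Audit can be week 3 (e.g. Draft=week 4; Audit=week 3; Plan=week 2; Prototype=week 1; Build=week 1) or week 4 (e.g. Draft -> week 4, Plan -> week 2, Prototype -> week 1, Build -> week 1, Audit -> week 4).

No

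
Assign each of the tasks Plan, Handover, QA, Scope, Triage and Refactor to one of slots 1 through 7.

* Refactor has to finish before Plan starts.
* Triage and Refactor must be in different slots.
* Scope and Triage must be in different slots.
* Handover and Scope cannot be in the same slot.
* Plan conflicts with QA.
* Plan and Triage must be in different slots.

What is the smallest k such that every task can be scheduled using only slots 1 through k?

3 slots

The precedence chain requires at least 2 distinct slots.
Could 2 slots be enough, i.e. nothing placed later than 2? No: Plan must come after Refactor (at 1 or later) → {2}; Refactor must come before Plan (at 2 or earlier) → {1}; Triage can't share with Plan (2) → {1}; Refactor can't share with Triage (1) → nothing is left.
So 2 slots is not enough.
3 works (last occupied slot: 3): for example Handover -> 1; Scope -> 2; Triage -> 3; Refactor -> 1; Plan -> 2; QA -> 1.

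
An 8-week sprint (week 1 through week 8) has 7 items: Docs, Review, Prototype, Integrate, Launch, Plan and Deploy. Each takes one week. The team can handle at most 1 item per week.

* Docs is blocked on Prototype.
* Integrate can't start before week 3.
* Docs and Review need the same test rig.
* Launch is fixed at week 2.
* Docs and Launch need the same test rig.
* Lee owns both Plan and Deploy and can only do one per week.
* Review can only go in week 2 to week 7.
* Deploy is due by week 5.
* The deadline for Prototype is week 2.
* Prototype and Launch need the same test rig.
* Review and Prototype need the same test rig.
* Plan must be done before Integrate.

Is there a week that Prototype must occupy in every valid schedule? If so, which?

Prototype's window is week 1–week 2.
Launch is fixed at week 2, and Prototype can't share a week with Launch.
So Prototype must be week 1.

week 1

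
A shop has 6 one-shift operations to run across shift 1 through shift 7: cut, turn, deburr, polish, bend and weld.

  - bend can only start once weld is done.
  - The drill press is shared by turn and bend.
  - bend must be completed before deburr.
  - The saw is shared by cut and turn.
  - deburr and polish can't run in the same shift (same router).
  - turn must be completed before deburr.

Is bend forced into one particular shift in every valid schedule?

No

bend can be shift 2 (e.g. weld in shift 1, bend in shift 2, deburr in shift 3, polish in shift 1, cut in shift 2, turn in shift 1) or shift 3 (e.g. deburr -> shift 4; turn -> shift 1; weld -> shift 1; polish -> shift 1; cut -> shift 2; bend -> shift 3).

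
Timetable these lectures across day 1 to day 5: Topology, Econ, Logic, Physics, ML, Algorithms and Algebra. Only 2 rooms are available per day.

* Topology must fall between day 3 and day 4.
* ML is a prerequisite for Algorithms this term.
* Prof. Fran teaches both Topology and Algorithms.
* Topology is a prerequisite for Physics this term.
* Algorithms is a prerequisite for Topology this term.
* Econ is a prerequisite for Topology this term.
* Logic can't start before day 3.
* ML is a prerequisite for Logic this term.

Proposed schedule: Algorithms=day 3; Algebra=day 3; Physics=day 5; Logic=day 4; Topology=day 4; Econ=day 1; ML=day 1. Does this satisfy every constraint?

Yes

Topology must fall between day 3 and day 4 — holds.
Topology is a prerequisite for Physics this term — holds.
Econ is a prerequisite for Topology this term — holds.
Prof. Fran teaches both Topology and Algorithms — holds.
ML is a prerequisite for Logic this term — holds.
ML is a prerequisite for Algorithms this term — holds.
Logic can't start before day 3 — holds.
Only 2 rooms are available per day — holds.
Algorithms is a prerequisite for Topology this term — holds.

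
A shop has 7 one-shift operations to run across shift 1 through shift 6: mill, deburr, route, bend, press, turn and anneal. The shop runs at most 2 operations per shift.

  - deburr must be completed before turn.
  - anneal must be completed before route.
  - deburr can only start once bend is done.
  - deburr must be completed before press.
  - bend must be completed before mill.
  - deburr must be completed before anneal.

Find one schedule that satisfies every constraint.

route -> shift 4; press -> shift 3; mill -> shift 2; deburr -> shift 2; turn -> shift 4; bend -> shift 1; anneal -> shift 3

Checking: anneal(shift 3) before route(shift 4); bend(shift 1) before mill(shift 2); bend(shift 1) before deburr(shift 2); deburr(shift 2) before press(shift 3); deburr(shift 2) before anneal(shift 3); deburr(shift 2) before turn(shift 4); max 2 per shift (cap 2).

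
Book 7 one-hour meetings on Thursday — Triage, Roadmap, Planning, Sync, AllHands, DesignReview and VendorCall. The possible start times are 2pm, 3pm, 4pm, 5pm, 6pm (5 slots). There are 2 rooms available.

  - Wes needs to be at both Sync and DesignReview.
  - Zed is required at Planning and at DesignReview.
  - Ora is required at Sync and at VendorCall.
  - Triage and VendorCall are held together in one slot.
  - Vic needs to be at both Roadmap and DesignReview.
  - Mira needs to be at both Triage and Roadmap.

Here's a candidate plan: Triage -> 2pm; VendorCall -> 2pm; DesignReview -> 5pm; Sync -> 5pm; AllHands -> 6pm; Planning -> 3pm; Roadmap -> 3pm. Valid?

No — it violates: Wes needs to be at both Sync and DesignReview

Mira needs to be at both Triage and Roadmap — holds.
Vic needs to be at both Roadmap and DesignReview — holds.
Zed is required at Planning and at DesignReview — holds.
Wes needs to be at both Sync and DesignReview — violated.
Ora is required at Sync and at VendorCall — holds.
Triage and VendorCall are held together in one slot — holds.
There are 2 rooms available — holds.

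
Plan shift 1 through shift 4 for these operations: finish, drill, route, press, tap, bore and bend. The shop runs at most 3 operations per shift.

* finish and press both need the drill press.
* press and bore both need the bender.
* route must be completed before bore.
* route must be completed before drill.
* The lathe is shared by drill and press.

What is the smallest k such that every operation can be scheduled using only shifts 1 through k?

The precedence chain requires at least 2 distinct shifts.
With at most 3 per shift and 7 operations, at least 3 shifts are needed.
3 works (last occupied shift: shift 3): for example bore in shift 2, bend in shift 2, finish in shift 1, route in shift 1, drill in shift 2, tap in shift 1, press in shift 3.

3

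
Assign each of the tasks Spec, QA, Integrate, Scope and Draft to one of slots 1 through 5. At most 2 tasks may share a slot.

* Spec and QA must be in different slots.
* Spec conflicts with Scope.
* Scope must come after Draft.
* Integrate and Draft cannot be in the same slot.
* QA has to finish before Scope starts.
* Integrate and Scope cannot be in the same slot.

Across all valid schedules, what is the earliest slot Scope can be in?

2

Precedence pushes Scope to at least 2.
Scope at 2 is achievable: Integrate -> 3, Draft -> 1, Scope -> 2, QA -> 1, Spec -> 3.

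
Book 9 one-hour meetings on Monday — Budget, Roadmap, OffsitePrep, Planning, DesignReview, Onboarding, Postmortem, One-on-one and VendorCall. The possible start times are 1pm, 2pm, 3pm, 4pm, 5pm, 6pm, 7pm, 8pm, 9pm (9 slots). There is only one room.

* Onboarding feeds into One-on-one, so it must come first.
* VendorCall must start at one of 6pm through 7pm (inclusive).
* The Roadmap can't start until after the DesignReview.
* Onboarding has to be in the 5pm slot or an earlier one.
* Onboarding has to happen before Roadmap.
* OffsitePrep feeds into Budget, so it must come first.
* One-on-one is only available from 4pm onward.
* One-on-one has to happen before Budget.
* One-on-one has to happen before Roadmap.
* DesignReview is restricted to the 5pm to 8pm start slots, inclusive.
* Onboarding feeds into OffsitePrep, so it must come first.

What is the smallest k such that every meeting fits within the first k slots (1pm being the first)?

The precedence chain requires at least 3 distinct slots.
With at most 1 per slot and 9 meetings, at least 9 slots are needed.
VendorCall can't be placed before 6pm — that is slot 6 counting from 1pm — so the schedule must run through at least 6 slots.
9 works (last occupied slot: 9pm): for example DesignReview in 5pm; One-on-one in 4pm; OffsitePrep in 2pm; Postmortem in 9pm; Planning in 3pm; Onboarding in 1pm; Roadmap in 7pm; VendorCall in 6pm; Budget in 8pm.

9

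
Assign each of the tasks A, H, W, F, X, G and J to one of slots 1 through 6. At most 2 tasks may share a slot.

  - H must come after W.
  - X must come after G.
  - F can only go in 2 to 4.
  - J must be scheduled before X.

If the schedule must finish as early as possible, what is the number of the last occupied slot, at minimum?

The precedence chain requires at least 2 distinct slots.
With at most 2 per slot and 7 tasks, at least 4 slots are needed.
4 works (last occupied slot: 4): for example W in 3; A in 3; X in 2; F in 2; J in 1; H in 4; G in 1.

4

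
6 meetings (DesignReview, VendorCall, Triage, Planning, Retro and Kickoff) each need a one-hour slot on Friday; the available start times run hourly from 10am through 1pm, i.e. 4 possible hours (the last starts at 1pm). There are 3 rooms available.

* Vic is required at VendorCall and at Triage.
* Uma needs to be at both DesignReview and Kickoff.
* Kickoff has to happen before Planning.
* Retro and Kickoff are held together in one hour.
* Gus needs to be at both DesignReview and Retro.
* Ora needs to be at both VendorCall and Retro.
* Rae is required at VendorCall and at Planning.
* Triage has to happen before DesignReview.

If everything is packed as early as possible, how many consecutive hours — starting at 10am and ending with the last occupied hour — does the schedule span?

3

The precedence chain requires at least 2 distinct hours.
With at most 3 per hour and 6 meetings, at least 2 hours are needed.
Could 2 hours be enough, i.e. nothing placed later than 11am? No: Planning must come after Kickoff (at 10am or later) → {11am}; Kickoff must come before Planning (at 11am or earlier) → {10am}; Retro must be in the same hour as Kickoff (in {10am}) → {10am}; VendorCall can't share with Planning (11am) → {10am}; Retro can't share with VendorCall (10am) → nothing is left.
So 2 hours is not enough.
3 works (last occupied hour: 12pm): for example Kickoff -> 10am, Planning -> 11am, Triage -> 10am, VendorCall -> 12pm, Retro -> 10am, DesignReview -> 11am.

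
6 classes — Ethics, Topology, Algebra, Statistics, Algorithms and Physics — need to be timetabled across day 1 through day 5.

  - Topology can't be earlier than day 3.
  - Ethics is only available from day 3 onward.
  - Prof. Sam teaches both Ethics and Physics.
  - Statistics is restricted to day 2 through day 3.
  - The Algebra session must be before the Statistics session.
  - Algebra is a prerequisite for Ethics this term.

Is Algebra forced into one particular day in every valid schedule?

Algebra can be day 1 (e.g. Algorithms in day 1, Topology in day 3, Physics in day 1, Algebra in day 1, Ethics in day 3, Statistics in day 2) or day 2 (e.g. Physics in day 1; Algorithms in day 1; Ethics in day 3; Topology in day 3; Statistics in day 3; Algebra in day 2).

No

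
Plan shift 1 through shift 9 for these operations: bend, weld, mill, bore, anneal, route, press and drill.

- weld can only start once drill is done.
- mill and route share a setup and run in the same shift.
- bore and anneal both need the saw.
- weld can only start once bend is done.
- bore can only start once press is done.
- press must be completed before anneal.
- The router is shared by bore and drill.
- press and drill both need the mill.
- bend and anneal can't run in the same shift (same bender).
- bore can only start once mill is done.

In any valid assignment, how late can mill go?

Downstream work caps mill at shift 8.
mill at shift 8 is achievable: press=shift 2; bore=shift 9; anneal=shift 3; bend=shift 1; weld=shift 2; drill=shift 1; mill=shift 8; route=shift 8.

shift 8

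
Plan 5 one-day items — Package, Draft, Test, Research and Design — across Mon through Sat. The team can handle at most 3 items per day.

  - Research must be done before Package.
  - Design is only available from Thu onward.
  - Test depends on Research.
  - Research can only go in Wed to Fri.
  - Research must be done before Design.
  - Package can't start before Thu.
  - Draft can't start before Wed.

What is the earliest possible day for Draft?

Draft is available from Wed.
Draft at Wed is achievable: Test -> Thu; Draft -> Wed; Research -> Wed; Package -> Thu; Design -> Thu.

Wed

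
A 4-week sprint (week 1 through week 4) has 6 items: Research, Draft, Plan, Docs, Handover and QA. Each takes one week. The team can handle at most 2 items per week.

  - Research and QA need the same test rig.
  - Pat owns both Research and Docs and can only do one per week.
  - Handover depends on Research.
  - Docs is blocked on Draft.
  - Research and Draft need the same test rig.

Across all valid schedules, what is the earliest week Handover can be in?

week 2

Precedence pushes Handover to at least week 2.
Handover at week 2 is achievable: QA in week 3; Draft in week 2; Research in week 1; Docs in week 3; Handover in week 2; Plan in week 1.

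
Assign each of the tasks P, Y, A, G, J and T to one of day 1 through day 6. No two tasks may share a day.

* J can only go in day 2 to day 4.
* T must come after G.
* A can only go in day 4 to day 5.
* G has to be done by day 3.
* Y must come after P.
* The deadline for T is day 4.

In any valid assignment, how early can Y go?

day 6

Precedence pushes Y to at least day 2.
Y at day 6 is achievable: J -> day 2; A -> day 4; Y -> day 6; G -> day 1; P -> day 5; T -> day 3.
Nothing earlier works — the capacity limit rule out every day before day 6.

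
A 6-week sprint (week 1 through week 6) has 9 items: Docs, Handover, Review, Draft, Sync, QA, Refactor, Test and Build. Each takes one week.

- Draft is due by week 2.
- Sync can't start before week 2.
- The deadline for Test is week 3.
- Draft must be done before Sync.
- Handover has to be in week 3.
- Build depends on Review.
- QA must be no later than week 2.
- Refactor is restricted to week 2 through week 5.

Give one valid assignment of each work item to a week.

QA in week 1; Test in week 1; Draft in week 1; Review in week 1; Docs in week 1; Handover in week 3; Refactor in week 2; Sync in week 2; Build in week 2

Checking: Draft(week 1) before Sync(week 2); Review(week 1) before Build(week 2); Sync=week 2 in [week 2,week 6]; Draft=week 1 in [week 1,week 2]; Handover=week 3 in [week 3,week 3]; Test=week 1 in [week 1,week 3]; Refactor=week 2 in [week 2,week 5]; QA=week 1 in [week 1,week 2].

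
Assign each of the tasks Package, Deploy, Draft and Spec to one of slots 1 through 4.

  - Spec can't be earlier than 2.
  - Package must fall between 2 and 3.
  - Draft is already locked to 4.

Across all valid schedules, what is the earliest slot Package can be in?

2

Package is available from 2; Package's own window allows nothing later than 3.
Package at 2 is achievable: Deploy -> 1; Spec -> 2; Package -> 2; Draft -> 4.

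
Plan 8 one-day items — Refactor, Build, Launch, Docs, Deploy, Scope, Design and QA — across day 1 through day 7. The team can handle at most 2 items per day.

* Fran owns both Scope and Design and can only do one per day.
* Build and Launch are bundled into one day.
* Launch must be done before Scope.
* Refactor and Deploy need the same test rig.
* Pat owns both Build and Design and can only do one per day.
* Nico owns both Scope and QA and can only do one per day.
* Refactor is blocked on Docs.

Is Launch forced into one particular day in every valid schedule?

No

Launch can be day 1 (e.g. Refactor=day 3, Launch=day 1, QA=day 4, Deploy=day 4, Design=day 3, Build=day 1, Docs=day 2, Scope=day 2) or day 2 (e.g. Docs=day 1, Refactor=day 3, QA=day 4, Deploy=day 1, Scope=day 3, Launch=day 2, Design=day 4, Build=day 2).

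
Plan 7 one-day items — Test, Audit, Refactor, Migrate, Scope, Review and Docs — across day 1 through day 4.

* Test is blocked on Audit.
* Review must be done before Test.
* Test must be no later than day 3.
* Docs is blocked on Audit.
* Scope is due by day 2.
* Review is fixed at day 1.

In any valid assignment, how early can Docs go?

day 2

Precedence pushes Docs to at least day 2.
Docs at day 2 is achievable: Test in day 2; Review in day 1; Audit in day 1; Scope in day 1; Docs in day 2; Migrate in day 1; Refactor in day 1.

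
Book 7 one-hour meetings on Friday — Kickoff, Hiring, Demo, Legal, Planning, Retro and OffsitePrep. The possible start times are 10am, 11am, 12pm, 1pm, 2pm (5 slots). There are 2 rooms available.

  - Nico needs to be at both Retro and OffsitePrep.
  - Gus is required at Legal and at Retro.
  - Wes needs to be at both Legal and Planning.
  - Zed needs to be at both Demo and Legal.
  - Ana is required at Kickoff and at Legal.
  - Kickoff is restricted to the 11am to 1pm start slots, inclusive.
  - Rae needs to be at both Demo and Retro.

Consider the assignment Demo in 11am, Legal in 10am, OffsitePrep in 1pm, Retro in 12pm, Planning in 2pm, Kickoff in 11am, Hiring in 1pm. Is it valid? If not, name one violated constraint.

Yes

Ana is required at Kickoff and at Legal — holds.
Wes needs to be at both Legal and Planning — holds.
Rae needs to be at both Demo and Retro — holds.
Nico needs to be at both Retro and OffsitePrep — holds.
There are 2 rooms available — holds.
Zed needs to be at both Demo and Legal — holds.
Kickoff is restricted to the 11am to 1pm start slots, inclusive — holds.
Gus is required at Legal and at Retro — holds.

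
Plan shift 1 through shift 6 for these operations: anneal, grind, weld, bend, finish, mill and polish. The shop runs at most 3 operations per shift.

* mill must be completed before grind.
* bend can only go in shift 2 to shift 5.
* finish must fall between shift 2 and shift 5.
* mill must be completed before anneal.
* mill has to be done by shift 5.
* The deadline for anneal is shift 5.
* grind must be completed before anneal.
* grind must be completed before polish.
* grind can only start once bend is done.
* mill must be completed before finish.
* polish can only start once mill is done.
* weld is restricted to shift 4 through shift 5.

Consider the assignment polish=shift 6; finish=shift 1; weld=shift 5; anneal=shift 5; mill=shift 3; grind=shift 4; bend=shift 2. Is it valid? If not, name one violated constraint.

weld is restricted to shift 4 through shift 5 — holds.
polish can only start once mill is done — holds.
mill must be completed before grind — holds.
The deadline for anneal is shift 5 — holds.
mill must be completed before finish — violated.
finish must fall between shift 2 and shift 5 — violated.
mill must be completed before anneal — holds.
mill has to be done by shift 5 — holds.
bend can only go in shift 2 to shift 5 — holds.
The shop runs at most 3 operations per shift — holds.
grind must be completed before anneal — holds.
grind must be completed before polish — holds.
grind can only start once bend is done — holds.

Invalid. mill must be completed before finish.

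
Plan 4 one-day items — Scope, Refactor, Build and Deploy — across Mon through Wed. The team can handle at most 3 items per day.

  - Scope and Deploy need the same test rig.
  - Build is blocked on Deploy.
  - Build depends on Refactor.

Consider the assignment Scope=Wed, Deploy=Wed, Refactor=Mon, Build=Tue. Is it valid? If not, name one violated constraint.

No. Build is blocked on Deploy is not satisfied.

Build is blocked on Deploy — violated.
The team can handle at most 3 items per day — holds.
Build depends on Refactor — holds.
Scope and Deploy need the same test rig — violated.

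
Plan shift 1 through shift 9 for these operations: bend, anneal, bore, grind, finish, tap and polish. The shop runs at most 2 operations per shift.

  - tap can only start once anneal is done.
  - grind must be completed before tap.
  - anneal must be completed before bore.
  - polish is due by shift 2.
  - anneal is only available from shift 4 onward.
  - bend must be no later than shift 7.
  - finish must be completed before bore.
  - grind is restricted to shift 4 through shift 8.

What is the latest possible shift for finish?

Downstream work caps finish at shift 8.
finish at shift 8 is achievable: polish=shift 1, grind=shift 4, bend=shift 1, bore=shift 9, finish=shift 8, anneal=shift 4, tap=shift 5.

shift 8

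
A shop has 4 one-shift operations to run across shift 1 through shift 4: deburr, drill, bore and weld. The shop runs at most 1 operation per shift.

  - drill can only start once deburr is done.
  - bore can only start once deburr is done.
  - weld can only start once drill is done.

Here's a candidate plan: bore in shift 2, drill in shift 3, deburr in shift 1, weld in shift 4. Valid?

Valid

drill can only start once deburr is done — holds.
weld can only start once drill is done — holds.
The shop runs at most 1 operation per shift — holds.
bore can only start once deburr is done — holds.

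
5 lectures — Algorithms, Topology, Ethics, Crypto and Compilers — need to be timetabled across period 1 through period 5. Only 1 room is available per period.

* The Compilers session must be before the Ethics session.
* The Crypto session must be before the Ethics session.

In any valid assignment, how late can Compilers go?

period 4

Downstream work caps Compilers at period 4.
Compilers at period 4 is achievable: Ethics in period 5, Compilers in period 4, Crypto in period 1, Topology in period 3, Algorithms in period 2.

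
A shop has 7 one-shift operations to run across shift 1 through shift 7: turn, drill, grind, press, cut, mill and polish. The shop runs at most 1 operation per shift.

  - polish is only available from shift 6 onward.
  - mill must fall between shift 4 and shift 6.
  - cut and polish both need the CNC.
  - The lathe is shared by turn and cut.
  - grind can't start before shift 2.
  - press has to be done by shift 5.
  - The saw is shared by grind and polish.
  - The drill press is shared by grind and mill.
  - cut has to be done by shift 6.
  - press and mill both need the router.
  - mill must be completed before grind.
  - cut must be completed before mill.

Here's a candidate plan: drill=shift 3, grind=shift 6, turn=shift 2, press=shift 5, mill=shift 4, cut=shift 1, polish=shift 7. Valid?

Yes, all constraints hold

cut and polish both need the CNC — holds.
polish is only available from shift 6 onward — holds.
cut has to be done by shift 6 — holds.
press has to be done by shift 5 — holds.
mill must fall between shift 4 and shift 6 — holds.
grind can't start before shift 2 — holds.
cut must be completed before mill — holds.
The lathe is shared by turn and cut — holds.
The shop runs at most 1 operation per shift — holds.
press and mill both need the router — holds.
mill must be completed before grind — holds.
The saw is shared by grind and polish — holds.
The drill press is shared by grind and mill — holds.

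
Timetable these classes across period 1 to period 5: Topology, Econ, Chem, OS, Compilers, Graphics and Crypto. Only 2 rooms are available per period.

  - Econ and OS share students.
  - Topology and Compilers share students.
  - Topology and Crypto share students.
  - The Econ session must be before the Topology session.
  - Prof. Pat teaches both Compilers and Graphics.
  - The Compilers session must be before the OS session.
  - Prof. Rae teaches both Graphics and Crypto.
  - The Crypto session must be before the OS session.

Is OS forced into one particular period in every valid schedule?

OS can be period 2 (e.g. Graphics in period 3, Econ in period 3, Crypto in period 1, Topology in period 4, Chem in period 2, OS in period 2, Compilers in period 1) or period 3 (e.g. Topology -> period 3, Crypto -> period 2, OS -> period 3, Econ -> period 1, Compilers -> period 1, Chem -> period 2, Graphics -> period 4).

No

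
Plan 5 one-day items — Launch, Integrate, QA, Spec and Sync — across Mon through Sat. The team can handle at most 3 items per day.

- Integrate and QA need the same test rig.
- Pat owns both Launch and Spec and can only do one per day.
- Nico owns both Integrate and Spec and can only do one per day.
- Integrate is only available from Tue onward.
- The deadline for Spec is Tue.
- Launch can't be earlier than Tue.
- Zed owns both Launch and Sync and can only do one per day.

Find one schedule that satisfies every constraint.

Integrate=Tue, Spec=Mon, Sync=Mon, QA=Mon, Launch=Tue

Checking: Integrate(Tue) != Spec(Mon); Launch(Tue) != Spec(Mon); Integrate(Tue) != QA(Mon); Launch(Tue) != Sync(Mon); Integrate=Tue in [Tue,Sat]; Launch=Tue in [Tue,Sat]; Spec=Mon in [Mon,Tue]; max 3 per day (cap 3).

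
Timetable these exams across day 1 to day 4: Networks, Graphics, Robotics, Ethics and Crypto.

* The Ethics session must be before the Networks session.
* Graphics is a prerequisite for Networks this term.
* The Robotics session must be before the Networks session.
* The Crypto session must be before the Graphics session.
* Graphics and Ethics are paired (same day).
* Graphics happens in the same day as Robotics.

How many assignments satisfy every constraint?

4

Enumerating: Ethics in day 2, Networks in day 3, Robotics in day 2, Crypto in day 1, Graphics in day 2 | Graphics=day 2; Crypto=day 1; Robotics=day 2; Ethics=day 2; Networks=day 4 | Graphics -> day 3, Networks -> day 4, Robotics -> day 3, Crypto -> day 1, Ethics -> day 3 | Ethics in day 3, Crypto in day 2, Graphics in day 3, Robotics in day 3, Networks in day 4.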